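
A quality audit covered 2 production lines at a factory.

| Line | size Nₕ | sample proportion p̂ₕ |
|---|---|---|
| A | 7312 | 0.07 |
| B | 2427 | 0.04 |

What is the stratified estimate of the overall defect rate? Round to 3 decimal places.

N = 7312 + 2427 = 9739.
Overall proportion = Σ (Nₕ/N)·p̂ₕ.
Σ Nₕp̂ₕ = 511.84 + 97.08 = 608.92.
608.92 / 9739 = 0.06252... → 0.063.

0.063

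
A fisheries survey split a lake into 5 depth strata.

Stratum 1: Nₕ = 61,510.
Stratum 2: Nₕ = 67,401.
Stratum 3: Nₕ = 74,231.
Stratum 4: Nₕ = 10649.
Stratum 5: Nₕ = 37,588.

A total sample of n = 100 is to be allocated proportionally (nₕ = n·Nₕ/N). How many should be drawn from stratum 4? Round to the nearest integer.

Share of stratum 4 = 10649/251379 = 0.04236.
Allocate 100 × 0.04236 = 4.236... → 4.

4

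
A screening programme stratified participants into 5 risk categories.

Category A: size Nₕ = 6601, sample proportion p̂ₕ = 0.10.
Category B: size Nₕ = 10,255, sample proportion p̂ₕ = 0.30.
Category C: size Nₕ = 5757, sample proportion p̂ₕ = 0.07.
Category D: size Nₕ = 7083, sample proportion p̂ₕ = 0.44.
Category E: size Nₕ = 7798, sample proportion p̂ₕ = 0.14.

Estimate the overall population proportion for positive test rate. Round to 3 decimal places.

0.223

N = 6601 + 10255 + 5757 + 7083 + 7798 = 37494.
Overall proportion = Σ (Nₕ/N)·p̂ₕ.
Σ Nₕp̂ₕ = 660.1 + 3076.5 + 402.99 + 3116.52 + 1091.72 = 8347.83.
8347.83 / 37494 = 0.22264... → 0.223.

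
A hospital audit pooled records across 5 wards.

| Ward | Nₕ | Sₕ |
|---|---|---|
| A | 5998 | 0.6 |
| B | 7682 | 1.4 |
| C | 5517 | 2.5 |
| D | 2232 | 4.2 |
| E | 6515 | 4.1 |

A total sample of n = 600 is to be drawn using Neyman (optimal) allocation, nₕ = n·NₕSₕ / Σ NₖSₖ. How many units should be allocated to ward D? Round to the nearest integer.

Σ NₕSₕ = 5998·0.6 + 7682·1.4 + 5517·2.5 + 2232·4.2 + 6515·4.1 = 64232.
Share for D: 9374.4/64232 = 0.14595.
n_D = 600 × 0.14595 = 87.568... → 88.

88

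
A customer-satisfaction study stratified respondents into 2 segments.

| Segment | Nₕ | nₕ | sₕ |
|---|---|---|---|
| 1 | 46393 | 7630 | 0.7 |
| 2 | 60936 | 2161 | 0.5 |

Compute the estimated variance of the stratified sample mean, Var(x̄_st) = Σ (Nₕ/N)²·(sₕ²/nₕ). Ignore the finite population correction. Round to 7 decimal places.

0.0000493

N = 107329. Term for each stratum: Wₕ²sₕ²/nₕ.
Var(x̄_st) = 0.0000119989 + 0.0000372906 = 0.0000492895 → 0.0000493.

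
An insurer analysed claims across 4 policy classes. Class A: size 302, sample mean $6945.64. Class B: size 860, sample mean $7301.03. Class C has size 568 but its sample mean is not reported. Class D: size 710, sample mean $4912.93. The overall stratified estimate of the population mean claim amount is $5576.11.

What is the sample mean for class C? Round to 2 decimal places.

N = 302 + 860 + 568 + 710 = 2440.
Overall total = μ·N = 5576.11·2440 = 13605708.4.
Subtract the known strata: 302·6945.64 + 860·7301.03 + 710·4912.93 = 11864649.38.
Remaining total for class C: 13605708.4 − 11864649.38 = 1741059.02.
Divide by its size: 1741059.02 / 568 = 3065.2448... → 3065.24.

3065.24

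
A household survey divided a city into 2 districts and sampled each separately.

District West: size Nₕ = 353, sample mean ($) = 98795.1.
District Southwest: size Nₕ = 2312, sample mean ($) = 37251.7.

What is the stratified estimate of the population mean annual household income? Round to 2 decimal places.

45403.60

x̄_st = (Σ Nₕx̄ₕ) / (Σ Nₕ) = (353·98795.1 + 2312·37251.7) / 2665
= 121000600.7 / 2665 = 45403.6025... → 45403.60.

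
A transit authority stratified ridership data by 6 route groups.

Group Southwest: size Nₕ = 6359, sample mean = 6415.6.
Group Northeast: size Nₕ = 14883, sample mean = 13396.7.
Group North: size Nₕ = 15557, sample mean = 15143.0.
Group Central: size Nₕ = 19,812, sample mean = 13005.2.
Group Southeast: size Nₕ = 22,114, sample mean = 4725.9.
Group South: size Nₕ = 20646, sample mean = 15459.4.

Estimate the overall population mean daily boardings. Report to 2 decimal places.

11644.26

x̄_st = (Σ Nₕx̄ₕ) / (Σ Nₕ) = (6359·6415.6 + 14883·13396.7 + 15557·15143.0 + 19812·13005.2 + 22114·4725.9 + 20646·15459.4) / 99371
= 1157101884.9 / 99371 = 11644.2613... → 11644.26.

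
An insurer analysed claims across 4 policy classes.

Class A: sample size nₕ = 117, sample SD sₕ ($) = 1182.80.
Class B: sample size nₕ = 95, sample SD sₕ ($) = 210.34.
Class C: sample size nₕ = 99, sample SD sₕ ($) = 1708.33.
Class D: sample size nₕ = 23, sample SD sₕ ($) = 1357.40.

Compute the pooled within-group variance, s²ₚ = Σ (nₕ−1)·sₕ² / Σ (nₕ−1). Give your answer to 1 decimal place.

1493887.2

Degrees of freedom: 116 + 94 + 98 + 22 = 330.
Σ(nₕ−1)sₕ² = 116·1399015.84 + 94·44242.9156 + 98·2918391.3889 + 22·1842534.76 = 492982792.3386.
s²ₚ = 492982792.3386 / 330 = 1493887.250... → 1493887.2.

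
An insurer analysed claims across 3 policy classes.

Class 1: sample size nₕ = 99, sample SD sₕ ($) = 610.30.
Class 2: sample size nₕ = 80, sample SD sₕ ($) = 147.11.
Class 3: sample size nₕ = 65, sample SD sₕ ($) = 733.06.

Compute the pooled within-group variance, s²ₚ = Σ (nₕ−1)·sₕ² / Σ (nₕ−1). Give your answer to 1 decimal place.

1: (99−1)·610.30² = 98·372466.09 = 36501676.82
2: (80−1)·147.11² = 79·21641.3521 = 1709666.8159
3: (65−1)·733.06² = 64·537376.9636 = 34392125.6704
Numerator = 72603469.3063; denominator = Σ(nₕ−1) = 241.
s²ₚ = 72603469.3063/241 = 301259.209... → 301259.2.

301259.2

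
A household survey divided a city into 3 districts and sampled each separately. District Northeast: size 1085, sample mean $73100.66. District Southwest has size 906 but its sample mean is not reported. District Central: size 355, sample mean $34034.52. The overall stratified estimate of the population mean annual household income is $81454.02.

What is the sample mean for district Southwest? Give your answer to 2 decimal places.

N = 1085 + 906 + 355 = 2346.
Overall total = μ·N = 81454.02·2346 = 191091130.92.
Subtract the known strata: 1085·73100.66 + 355·34034.52 = 91396470.7.
Remaining total for district Southwest: 191091130.92 − 91396470.7 = 99694660.22.
Divide by its size: 99694660.22 / 906 = 110038.2563... → 110038.26.

110038.26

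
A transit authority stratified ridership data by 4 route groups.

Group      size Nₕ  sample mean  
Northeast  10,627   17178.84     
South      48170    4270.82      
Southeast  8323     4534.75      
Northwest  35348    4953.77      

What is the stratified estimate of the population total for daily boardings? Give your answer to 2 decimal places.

601133518.29

Northeast: 10627·17178.84 = 182559532.68
South: 48170·4270.82 = 205725399.4
Southeast: 8323·4534.75 = 37742724.25
Northwest: 35348·4953.77 = 175105861.96
τ̂ = Σ Nₕx̄ₕ = 601133518.29.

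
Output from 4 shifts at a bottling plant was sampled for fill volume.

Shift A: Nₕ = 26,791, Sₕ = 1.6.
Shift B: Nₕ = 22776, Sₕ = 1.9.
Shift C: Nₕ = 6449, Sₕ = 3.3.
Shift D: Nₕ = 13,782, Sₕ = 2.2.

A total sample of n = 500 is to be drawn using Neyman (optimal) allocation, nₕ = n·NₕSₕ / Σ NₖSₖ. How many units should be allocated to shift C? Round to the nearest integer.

77

Σ NₕSₕ = 26791·1.6 + 22776·1.9 + 6449·3.3 + 13782·2.2 = 137742.1.
Share for C: 21281.7/137742.1 = 0.15450.
n_C = 500 × 0.15450 = 77.252... → 77.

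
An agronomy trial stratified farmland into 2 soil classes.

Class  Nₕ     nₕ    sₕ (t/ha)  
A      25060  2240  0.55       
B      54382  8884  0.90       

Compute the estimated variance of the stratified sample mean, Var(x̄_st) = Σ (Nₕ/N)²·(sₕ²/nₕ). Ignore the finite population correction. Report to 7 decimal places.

0.0000562

N = 79442. Term for each stratum: Wₕ²sₕ²/nₕ.
Var(x̄_st) = 0.0000134381 + 0.0000427254 = 0.0000561636 → 0.0000562.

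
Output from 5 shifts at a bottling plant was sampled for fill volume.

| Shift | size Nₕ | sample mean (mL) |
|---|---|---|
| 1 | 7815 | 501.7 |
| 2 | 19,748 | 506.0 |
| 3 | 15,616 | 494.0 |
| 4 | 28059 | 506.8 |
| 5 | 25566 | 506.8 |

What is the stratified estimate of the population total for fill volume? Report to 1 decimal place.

48804727.5

Population total = Σ Nₕ·x̄ₕ (each stratum's size times its mean).
7815·501.7 + 19748·506.0 + 15616·494.0 + 28059·506.8 + 25566·506.8 = 3920785.5 + 9992488 + 7714304 + 14220301.2 + 12956848.8 = 48804727.5.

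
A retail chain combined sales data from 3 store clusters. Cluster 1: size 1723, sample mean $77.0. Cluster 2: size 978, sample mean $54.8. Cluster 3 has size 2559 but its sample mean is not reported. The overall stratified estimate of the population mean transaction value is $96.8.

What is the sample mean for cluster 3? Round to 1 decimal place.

N = 1723 + 978 + 2559 = 5260.
Overall total = μ·N = 96.8·5260 = 509168.
Subtract the known strata: 1723·77.0 + 978·54.8 = 186265.4.
Remaining total for cluster 3: 509168 − 186265.4 = 322902.6.
Divide by its size: 322902.6 / 2559 = 126.183... → 126.2.

126.2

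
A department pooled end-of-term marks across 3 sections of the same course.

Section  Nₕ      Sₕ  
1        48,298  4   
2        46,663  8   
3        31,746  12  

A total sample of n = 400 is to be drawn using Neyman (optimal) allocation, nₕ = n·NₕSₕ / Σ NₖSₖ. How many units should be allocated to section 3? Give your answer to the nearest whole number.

161

1: NₕSₕ = 48298·4 = 193192
2: NₕSₕ = 46663·8 = 373304
3: NₕSₕ = 31746·12 = 380952
Σ NₕSₕ = 947448.
n_3 = 400·380952/947448 = 160.833... → 161.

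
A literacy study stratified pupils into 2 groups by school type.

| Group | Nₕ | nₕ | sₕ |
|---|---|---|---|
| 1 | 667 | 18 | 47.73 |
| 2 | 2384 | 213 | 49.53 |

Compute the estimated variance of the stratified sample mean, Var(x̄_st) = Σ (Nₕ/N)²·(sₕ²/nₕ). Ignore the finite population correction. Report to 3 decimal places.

13.081

N = 3051; Wₕ = Nₕ/N.
group 1: (667/3051)²·47.73²/18 = 6.048917
group 2: (2384/3051)²·49.53²/213 = 7.032102
Sum = 13.081019 → 13.081.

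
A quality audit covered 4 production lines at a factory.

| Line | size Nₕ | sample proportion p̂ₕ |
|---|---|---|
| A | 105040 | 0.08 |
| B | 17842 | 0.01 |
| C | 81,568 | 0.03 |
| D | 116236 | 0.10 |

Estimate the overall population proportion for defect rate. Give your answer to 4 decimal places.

Wₕ = Nₕ/N with N = 320686: 0.3275, 0.0556, 0.2544, 0.3625.
p̂_st = 0.3275·0.08 + 0.0556·0.01 + 0.2544·0.03 + 0.3625·0.10 ≈ 0.070637... → 0.0706.

0.0706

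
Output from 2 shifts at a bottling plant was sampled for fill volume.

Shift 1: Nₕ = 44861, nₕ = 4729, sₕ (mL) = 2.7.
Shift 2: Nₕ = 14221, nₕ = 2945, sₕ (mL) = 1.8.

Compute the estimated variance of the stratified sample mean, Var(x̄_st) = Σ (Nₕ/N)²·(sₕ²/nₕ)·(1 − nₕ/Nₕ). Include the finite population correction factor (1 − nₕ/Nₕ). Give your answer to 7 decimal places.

0.0008456

N = 59082; Wₕ = Nₕ/N.
shift 1: (44861/59082)²·2.7²/4729·(1 − 4729/44861) = 0.0007950741
shift 2: (14221/59082)²·1.8²/2945·(1 − 2945/14221) = 0.0000505399
Sum = 0.0008456140 → 0.0008456.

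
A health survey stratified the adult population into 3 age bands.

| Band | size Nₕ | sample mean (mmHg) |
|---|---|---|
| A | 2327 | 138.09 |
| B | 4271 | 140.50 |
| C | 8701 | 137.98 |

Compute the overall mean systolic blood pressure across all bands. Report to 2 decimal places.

N = 2327 + 4271 + 8701 = 15299.
Weight each subgroup mean by Nₕ/N and sum.
Σ Nₕx̄ₕ = 2327·138.09 + 4271·140.50 + 8701·137.98 = 321335.43 + 600075.5 + 1200563.98 = 2121974.91.
Divide by N: 2121974.91 / 15299 = 138.7002... → 138.70.

138.70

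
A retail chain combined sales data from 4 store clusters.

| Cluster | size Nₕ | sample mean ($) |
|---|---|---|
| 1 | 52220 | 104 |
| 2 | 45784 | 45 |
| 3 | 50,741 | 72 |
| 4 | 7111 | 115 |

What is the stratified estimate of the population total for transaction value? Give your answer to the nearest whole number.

11962277

Estimate total by summing Nₕ·x̄ₕ over strata.
52220·104 + 45784·45 + 50741·72 + 7111·115 = 5430880 + 2060280 + 3653352 + 817765 = 11962277.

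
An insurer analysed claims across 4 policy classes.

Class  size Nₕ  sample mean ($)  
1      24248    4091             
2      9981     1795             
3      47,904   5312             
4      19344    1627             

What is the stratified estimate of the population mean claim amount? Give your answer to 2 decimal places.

3971.87

N = 24248 + 9981 + 47904 + 19344 = 101477.
Weight each subgroup mean by Nₕ/N and sum.
Σ Nₕx̄ₕ = 24248·4091 + 9981·1795 + 47904·5312 + 19344·1627 = 99198568 + 17915895 + 254466048 + 31472688 = 403053199.
Divide by N: 403053199 / 101477 = 3971.8675... → 3971.87.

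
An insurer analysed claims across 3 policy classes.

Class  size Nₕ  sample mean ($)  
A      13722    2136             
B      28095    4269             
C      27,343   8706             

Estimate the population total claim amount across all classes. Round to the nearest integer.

387295905

Estimate total by summing Nₕ·x̄ₕ over strata.
13722·2136 + 28095·4269 + 27343·8706 = 29310192 + 119937555 + 238048158 = 387295905.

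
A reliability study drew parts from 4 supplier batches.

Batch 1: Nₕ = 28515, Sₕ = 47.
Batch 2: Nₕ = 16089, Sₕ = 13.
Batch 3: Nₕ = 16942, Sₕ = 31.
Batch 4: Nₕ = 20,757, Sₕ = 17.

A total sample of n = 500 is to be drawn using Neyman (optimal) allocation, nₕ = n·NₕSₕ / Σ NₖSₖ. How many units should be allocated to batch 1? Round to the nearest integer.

276

Σ NₕSₕ = 28515·47 + 16089·13 + 16942·31 + 20757·17 = 2427433.
Share for 1: 1340205/2427433 = 0.55211.
n_1 = 500 × 0.55211 = 276.054... → 276.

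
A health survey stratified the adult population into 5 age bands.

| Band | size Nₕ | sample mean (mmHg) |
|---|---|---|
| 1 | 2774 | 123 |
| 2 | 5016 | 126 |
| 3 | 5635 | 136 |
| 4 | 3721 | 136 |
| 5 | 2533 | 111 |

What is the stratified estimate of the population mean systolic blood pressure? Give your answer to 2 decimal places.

128.40

x̄_st = (Σ Nₕx̄ₕ) / (Σ Nₕ) = (2774·123 + 5016·126 + 5635·136 + 3721·136 + 2533·111) / 19679
= 2526797 / 19679 = 128.4007... → 128.40.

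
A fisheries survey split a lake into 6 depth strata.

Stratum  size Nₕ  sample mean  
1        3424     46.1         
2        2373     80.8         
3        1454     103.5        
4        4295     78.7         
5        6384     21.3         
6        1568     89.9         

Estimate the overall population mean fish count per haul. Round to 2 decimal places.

N = 3424 + 2373 + 1454 + 4295 + 6384 + 1568 = 19498.
Weight each subgroup mean by Nₕ/N and sum.
Σ Nₕx̄ₕ = 3424·46.1 + 2373·80.8 + 1454·103.5 + 4295·78.7 + 6384·21.3 + 1568·89.9 = 157846.4 + 191738.4 + 150489 + 338016.5 + 135979.2 + 140963.2 = 1115032.7.
Divide by N: 1115032.7 / 19498 = 57.1870... → 57.19.

57.19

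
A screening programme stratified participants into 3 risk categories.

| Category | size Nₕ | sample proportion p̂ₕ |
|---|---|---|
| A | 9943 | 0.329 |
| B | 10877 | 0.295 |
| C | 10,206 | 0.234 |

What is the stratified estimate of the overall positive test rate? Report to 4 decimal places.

N = 9943 + 10877 + 10206 = 31026.
Overall proportion = Σ (Nₕ/N)·p̂ₕ.
Σ Nₕp̂ₕ = 3271.247 + 3208.715 + 2388.204 = 8868.166.
8868.166 / 31026 = 0.285830... → 0.2858.

0.2858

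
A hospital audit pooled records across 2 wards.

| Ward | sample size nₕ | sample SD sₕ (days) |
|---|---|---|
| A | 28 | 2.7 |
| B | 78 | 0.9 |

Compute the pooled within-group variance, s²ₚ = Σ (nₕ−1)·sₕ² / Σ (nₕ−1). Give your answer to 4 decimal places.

A: (28−1)·2.7² = 27·7.29 = 196.83
B: (78−1)·0.9² = 77·0.81 = 62.37
Numerator = 259.2; denominator = Σ(nₕ−1) = 104.
s²ₚ = 259.2/104 = 2.492308... → 2.4923.

2.4923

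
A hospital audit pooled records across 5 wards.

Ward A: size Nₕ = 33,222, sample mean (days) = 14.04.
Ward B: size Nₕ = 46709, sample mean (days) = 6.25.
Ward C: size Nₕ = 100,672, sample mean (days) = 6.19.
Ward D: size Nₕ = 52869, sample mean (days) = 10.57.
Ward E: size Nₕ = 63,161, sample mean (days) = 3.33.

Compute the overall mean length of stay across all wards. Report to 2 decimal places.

7.25

N = 296633; weights Wₕ = Nₕ/N = (0.1120, 0.1575, 0.3394, 0.1782, 0.2129).
x̄_st = Σ Wₕ·x̄ₕ = 0.1120·14.04 + 0.1575·6.25 + 0.3394·6.19 + 0.1782·10.57 + 0.2129·3.33 ≈ 7.2503...
→ 7.25.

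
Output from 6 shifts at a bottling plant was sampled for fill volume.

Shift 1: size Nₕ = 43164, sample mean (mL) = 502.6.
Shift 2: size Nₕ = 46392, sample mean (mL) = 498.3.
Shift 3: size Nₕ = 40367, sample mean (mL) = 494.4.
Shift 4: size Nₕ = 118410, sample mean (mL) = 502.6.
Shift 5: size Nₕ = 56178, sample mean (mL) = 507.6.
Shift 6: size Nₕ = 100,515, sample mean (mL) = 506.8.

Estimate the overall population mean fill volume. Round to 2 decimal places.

503.03

N = 43164 + 46392 + 40367 + 118410 + 56178 + 100515 = 405026.
Weight each subgroup mean by Nₕ/N and sum.
Σ Nₕx̄ₕ = 43164·502.6 + 46392·498.3 + 40367·494.4 + 118410·502.6 + 56178·507.6 + 100515·506.8 = 21694226.4 + 23117133.6 + 19957444.8 + 59512866 + 28515952.8 + 50941002 = 203738625.6.
Divide by N: 203738625.6 / 405026 = 503.0260... → 503.03.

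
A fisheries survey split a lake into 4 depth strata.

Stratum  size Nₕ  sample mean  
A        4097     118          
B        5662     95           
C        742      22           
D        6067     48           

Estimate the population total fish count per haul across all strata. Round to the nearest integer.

1328876

A: 4097·118 = 483446
B: 5662·95 = 537890
C: 742·22 = 16324
D: 6067·48 = 291216
τ̂ = Σ Nₕx̄ₕ = 1328876.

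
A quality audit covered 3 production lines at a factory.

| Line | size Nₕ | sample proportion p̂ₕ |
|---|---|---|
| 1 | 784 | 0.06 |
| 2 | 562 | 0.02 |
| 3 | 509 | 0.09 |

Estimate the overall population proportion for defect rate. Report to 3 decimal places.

0.056

N = 784 + 562 + 509 = 1855.
Overall proportion = Σ (Nₕ/N)·p̂ₕ.
Σ Nₕp̂ₕ = 47.04 + 11.24 + 45.81 = 104.09.
104.09 / 1855 = 0.05611... → 0.056.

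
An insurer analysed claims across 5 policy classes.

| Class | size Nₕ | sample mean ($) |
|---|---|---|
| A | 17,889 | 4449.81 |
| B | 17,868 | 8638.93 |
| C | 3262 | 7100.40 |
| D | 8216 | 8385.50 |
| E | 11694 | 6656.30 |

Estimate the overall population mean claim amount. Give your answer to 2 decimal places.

x̄_st = (Σ Nₕx̄ₕ) / (Σ Nₕ) = (17889·4449.81 + 17868·8638.93 + 3262·7100.40 + 8216·8385.50 + 11694·6656.30) / 58929
= 403858597.33 / 58929 = 6853.3082... → 6853.31.

6853.31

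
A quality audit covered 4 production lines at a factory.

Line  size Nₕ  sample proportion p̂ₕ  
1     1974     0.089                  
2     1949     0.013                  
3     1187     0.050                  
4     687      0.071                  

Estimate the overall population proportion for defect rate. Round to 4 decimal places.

Wₕ = Nₕ/N with N = 5797: 0.3405, 0.3362, 0.2048, 0.1185.
p̂_st = 0.3405·0.089 + 0.3362·0.013 + 0.2048·0.050 + 0.1185·0.071 ≈ 0.053329... → 0.0533.

0.0533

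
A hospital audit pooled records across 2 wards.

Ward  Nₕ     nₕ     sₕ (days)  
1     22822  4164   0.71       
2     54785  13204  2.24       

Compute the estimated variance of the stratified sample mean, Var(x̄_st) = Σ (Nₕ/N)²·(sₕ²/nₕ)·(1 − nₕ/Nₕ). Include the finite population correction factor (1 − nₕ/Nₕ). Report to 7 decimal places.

N = 77607; Wₕ = Nₕ/N.
ward 1: (22822/77607)²·0.71²/4164·(1 − 4164/22822) = 0.0000085590
ward 2: (54785/77607)²·2.24²/13204·(1 − 13204/54785) = 0.0001437293
Sum = 0.0001522883 → 0.0001523.

0.0001523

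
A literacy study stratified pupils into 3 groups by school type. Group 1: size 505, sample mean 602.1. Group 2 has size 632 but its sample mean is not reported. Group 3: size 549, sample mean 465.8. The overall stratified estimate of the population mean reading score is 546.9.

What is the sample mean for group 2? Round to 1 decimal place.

573.2

N = 505 + 632 + 549 = 1686.
Overall total = μ·N = 546.9·1686 = 922073.4.
Subtract the known strata: 505·602.1 + 549·465.8 = 559784.7.
Remaining total for group 2: 922073.4 − 559784.7 = 362288.7.
Divide by its size: 362288.7 / 632 = 573.242... → 573.2.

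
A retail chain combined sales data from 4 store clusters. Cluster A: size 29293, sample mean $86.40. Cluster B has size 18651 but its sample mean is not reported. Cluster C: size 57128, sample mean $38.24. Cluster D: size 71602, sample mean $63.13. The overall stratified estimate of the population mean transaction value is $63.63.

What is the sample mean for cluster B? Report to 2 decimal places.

N = 29293 + 18651 + 57128 + 71602 = 176674.
Overall total = μ·N = 63.63·176674 = 11241766.62.
Subtract the known strata: 29293·86.40 + 57128·38.24 + 71602·63.13 = 9235724.18.
Remaining total for cluster B: 11241766.62 − 9235724.18 = 2006042.44.
Divide by its size: 2006042.44 / 18651 = 107.5568... → 107.56.

107.56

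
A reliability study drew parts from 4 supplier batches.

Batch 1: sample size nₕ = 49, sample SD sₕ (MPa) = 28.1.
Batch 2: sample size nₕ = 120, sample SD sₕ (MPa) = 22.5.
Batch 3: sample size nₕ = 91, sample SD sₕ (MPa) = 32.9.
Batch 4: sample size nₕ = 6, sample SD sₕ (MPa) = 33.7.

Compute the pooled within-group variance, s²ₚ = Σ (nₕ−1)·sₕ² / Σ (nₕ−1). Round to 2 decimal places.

1: (49−1)·28.1² = 48·789.61 = 37901.28
2: (120−1)·22.5² = 119·506.25 = 60243.75
3: (91−1)·32.9² = 90·1082.41 = 97416.9
4: (6−1)·33.7² = 5·1135.69 = 5678.45
Numerator = 201240.38; denominator = Σ(nₕ−1) = 262.
s²ₚ = 201240.38/262 = 768.0931... → 768.09.

768.09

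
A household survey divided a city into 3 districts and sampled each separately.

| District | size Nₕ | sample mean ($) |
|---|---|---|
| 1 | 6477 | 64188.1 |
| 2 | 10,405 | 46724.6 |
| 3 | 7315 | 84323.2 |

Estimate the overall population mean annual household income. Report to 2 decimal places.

N = 6477 + 10405 + 7315 = 24197.
Weight each subgroup mean by Nₕ/N and sum.
Σ Nₕx̄ₕ = 6477·64188.1 + 10405·46724.6 + 7315·84323.2 = 415746323.7 + 486169463 + 616824208 = 1518739994.7.
Divide by N: 1518739994.7 / 24197 = 62765.6319... → 62765.63.

62765.63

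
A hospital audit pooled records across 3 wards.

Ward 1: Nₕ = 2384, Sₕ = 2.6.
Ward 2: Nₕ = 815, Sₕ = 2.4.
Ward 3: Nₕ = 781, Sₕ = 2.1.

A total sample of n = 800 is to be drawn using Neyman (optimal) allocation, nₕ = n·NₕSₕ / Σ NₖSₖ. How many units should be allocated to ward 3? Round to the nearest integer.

Σ NₕSₕ = 2384·2.6 + 815·2.4 + 781·2.1 = 9794.5.
Share for 3: 1640.1/9794.5 = 0.16745.
n_3 = 800 × 0.16745 = 133.961... → 134.

134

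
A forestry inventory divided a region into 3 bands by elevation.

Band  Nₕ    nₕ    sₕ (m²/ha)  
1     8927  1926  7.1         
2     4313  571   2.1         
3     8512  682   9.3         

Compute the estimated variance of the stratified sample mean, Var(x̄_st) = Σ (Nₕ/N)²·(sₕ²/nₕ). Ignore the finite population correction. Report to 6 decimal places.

N = 21752. Term for each stratum: Wₕ²sₕ²/nₕ.
Var(x̄_st) = 0.004408320 + 0.000303643 + 0.019419872 = 0.024131835 → 0.024132.

0.024132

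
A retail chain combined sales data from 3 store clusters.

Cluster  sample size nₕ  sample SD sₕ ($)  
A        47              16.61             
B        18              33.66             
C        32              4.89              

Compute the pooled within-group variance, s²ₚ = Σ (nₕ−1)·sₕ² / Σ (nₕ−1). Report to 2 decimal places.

Degrees of freedom: 46 + 17 + 31 = 94.
Σ(nₕ−1)sₕ² = 46·275.8921 + 17·1132.9956 + 31·23.9121 = 32693.2369.
s²ₚ = 32693.2369 / 94 = 347.8004... → 347.80.

347.80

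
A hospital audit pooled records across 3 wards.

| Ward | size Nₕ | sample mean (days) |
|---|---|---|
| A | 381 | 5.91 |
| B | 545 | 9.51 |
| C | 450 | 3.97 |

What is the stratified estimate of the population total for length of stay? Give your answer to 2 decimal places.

9221.16

A: 381·5.91 = 2251.71
B: 545·9.51 = 5182.95
C: 450·3.97 = 1786.5
τ̂ = Σ Nₕx̄ₕ = 9221.16.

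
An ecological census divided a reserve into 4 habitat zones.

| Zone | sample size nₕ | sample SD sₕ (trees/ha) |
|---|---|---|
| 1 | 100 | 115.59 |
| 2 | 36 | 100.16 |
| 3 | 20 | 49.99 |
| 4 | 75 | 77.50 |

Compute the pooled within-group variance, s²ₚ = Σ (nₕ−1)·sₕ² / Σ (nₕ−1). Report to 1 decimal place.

Degrees of freedom: 99 + 35 + 19 + 74 = 227.
Σ(nₕ−1)sₕ² = 99·13361.0481 + 35·10032.0256 + 19·2499.0001 + 74·6006.25 = 2165808.1598.
s²ₚ = 2165808.1598 / 227 = 9541.005... → 9541.0.

9541.0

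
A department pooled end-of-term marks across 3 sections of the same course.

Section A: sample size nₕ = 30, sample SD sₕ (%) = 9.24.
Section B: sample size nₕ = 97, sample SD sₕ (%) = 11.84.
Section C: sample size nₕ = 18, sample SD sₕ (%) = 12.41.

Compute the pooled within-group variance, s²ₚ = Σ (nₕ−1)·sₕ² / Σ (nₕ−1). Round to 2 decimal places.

130.65

A: (30−1)·9.24² = 29·85.3776 = 2475.9504
B: (97−1)·11.84² = 96·140.1856 = 13457.8176
C: (18−1)·12.41² = 17·154.0081 = 2618.1377
Numerator = 18551.9057; denominator = Σ(nₕ−1) = 142.
s²ₚ = 18551.9057/142 = 130.6472... → 130.65.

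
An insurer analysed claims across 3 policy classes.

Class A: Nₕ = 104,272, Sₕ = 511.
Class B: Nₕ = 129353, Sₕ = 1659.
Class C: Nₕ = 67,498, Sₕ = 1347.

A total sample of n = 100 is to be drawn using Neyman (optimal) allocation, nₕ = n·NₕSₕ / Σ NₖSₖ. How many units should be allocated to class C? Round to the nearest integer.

A: NₕSₕ = 104272·511 = 53282992
B: NₕSₕ = 129353·1659 = 214596627
C: NₕSₕ = 67498·1347 = 90919806
Σ NₕSₕ = 358799425.
n_C = 100·90919806/358799425 = 25.340... → 25.

25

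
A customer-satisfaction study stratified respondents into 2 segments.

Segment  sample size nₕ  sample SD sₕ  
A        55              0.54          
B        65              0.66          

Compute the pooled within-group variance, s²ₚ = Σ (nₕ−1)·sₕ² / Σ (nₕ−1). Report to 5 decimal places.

Degrees of freedom: 54 + 64 = 118.
Σ(nₕ−1)sₕ² = 54·0.2916 + 64·0.4356 = 43.6248.
s²ₚ = 43.6248 / 118 = 0.3697017... → 0.36970.

0.36970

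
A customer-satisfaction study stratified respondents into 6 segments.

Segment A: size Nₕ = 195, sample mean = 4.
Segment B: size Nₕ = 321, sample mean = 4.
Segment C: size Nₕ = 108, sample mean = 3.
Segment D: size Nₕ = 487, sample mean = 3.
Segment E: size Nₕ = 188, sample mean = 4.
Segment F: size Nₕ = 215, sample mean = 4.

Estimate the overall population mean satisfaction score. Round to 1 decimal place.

3.6

N = 1514; weights Wₕ = Nₕ/N = (0.1288, 0.2120, 0.0713, 0.3217, 0.1242, 0.1420).
x̄_st = Σ Wₕ·x̄ₕ = 0.1288·4 + 0.2120·4 + 0.0713·3 + 0.3217·3 + 0.1242·4 + 0.1420·4 ≈ 3.607...
→ 3.6.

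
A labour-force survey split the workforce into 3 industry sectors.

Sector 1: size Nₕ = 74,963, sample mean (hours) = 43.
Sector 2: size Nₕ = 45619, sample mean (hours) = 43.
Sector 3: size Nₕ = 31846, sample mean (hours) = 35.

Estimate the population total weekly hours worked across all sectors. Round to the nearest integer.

6299636

Estimate total by summing Nₕ·x̄ₕ over strata.
74963·43 + 45619·43 + 31846·35 = 3223409 + 1961617 + 1114610 = 6299636.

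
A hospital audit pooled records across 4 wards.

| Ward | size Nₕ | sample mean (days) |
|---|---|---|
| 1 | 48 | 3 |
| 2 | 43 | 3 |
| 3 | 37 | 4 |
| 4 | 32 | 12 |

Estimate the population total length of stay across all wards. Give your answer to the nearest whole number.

805

Population total = Σ Nₕ·x̄ₕ (each stratum's size times its mean).
48·3 + 43·3 + 37·4 + 32·12 = 144 + 129 + 148 + 384 = 805.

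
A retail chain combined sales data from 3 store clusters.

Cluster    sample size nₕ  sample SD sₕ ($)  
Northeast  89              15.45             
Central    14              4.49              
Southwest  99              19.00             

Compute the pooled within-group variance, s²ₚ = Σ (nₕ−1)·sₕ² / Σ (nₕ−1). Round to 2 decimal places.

284.65

Degrees of freedom: 88 + 13 + 98 = 199.
Σ(nₕ−1)sₕ² = 88·238.7025 + 13·20.1601 + 98·361 = 56645.9013.
s²ₚ = 56645.9013 / 199 = 284.6528... → 284.65.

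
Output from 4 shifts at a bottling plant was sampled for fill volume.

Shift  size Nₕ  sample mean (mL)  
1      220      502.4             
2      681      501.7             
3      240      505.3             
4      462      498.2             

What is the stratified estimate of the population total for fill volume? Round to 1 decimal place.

803626.1

1: 220·502.4 = 110528
2: 681·501.7 = 341657.7
3: 240·505.3 = 121272
4: 462·498.2 = 230168.4
τ̂ = Σ Nₕx̄ₕ = 803626.1.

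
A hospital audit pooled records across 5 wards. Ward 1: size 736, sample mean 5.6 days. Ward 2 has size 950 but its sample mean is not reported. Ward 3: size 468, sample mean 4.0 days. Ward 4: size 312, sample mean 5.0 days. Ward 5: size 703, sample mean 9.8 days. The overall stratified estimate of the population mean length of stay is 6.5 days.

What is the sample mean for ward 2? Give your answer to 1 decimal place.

N = 736 + 950 + 468 + 312 + 703 = 3169.
Overall total = μ·N = 6.5·3169 = 20598.5.
Subtract the known strata: 736·5.6 + 468·4.0 + 312·5.0 + 703·9.8 = 14443.
Remaining total for ward 2: 20598.5 − 14443 = 6155.5.
Divide by its size: 6155.5 / 950 = 6.479... → 6.5.

6.5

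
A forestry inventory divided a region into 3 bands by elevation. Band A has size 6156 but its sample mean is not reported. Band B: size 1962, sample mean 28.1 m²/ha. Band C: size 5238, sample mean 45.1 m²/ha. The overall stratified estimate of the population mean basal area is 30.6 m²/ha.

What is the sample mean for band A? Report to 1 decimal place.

N = 6156 + 1962 + 5238 = 13356.
Overall total = μ·N = 30.6·13356 = 408693.6.
Subtract the known strata: 1962·28.1 + 5238·45.1 = 291366.
Remaining total for band A: 408693.6 − 291366 = 117327.6.
Divide by its size: 117327.6 / 6156 = 19.059... → 19.1.

19.1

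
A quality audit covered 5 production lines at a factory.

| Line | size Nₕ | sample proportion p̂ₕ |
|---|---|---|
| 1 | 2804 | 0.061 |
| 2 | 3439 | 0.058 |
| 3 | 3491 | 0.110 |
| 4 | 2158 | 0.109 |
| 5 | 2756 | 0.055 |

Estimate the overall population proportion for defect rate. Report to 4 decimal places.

N = 2804 + 3439 + 3491 + 2158 + 2756 = 14648.
Overall proportion = Σ (Nₕ/N)·p̂ₕ.
Σ Nₕp̂ₕ = 171.044 + 199.462 + 384.01 + 235.222 + 151.58 = 1141.318.
1141.318 / 14648 = 0.077916... → 0.0779.

0.0779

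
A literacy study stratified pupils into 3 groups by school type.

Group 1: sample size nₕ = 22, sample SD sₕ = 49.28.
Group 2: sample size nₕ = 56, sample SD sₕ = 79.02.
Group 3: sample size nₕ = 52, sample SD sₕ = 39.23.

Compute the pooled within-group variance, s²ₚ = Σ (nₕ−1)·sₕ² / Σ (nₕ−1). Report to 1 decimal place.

1: (22−1)·49.28² = 21·2428.5184 = 50998.8864
2: (56−1)·79.02² = 55·6244.1604 = 343428.822
3: (52−1)·39.23² = 51·1538.9929 = 78488.6379
Numerator = 472916.3463; denominator = Σ(nₕ−1) = 127.
s²ₚ = 472916.3463/127 = 3723.751... → 3723.8.

3723.8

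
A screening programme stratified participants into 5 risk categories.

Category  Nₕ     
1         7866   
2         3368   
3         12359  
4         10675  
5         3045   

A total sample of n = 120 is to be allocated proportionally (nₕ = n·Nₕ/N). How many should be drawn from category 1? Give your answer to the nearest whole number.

25

N = 7866 + 3368 + 12359 + 10675 + 3045 = 37313.
n_1 = 120·7866/37313 = 25.297... → 25.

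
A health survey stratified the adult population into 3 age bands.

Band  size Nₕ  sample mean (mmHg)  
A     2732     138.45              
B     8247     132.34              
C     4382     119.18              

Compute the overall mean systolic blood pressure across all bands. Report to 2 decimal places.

x̄_st = (Σ Nₕx̄ₕ) / (Σ Nₕ) = (2732·138.45 + 8247·132.34 + 4382·119.18) / 15361
= 1991900.14 / 15361 = 129.6726... → 129.67.

129.67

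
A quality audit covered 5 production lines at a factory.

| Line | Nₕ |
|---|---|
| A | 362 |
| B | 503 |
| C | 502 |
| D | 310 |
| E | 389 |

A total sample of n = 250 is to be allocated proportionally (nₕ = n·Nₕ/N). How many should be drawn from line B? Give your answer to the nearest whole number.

N = 362 + 503 + 502 + 310 + 389 = 2066.
n_B = 250·503/2066 = 60.866... → 61.

61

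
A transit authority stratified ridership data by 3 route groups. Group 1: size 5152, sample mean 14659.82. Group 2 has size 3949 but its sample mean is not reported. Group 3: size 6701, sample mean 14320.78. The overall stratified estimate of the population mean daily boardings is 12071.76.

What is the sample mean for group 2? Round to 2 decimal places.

4878.96

N = 5152 + 3949 + 6701 = 15802.
Overall total = μ·N = 12071.76·15802 = 190757951.52.
Subtract the known strata: 5152·14659.82 + 6701·14320.78 = 171490939.42.
Remaining total for group 2: 190757951.52 − 171490939.42 = 19267012.1.
Divide by its size: 19267012.1 / 3949 = 4878.9598... → 4878.96.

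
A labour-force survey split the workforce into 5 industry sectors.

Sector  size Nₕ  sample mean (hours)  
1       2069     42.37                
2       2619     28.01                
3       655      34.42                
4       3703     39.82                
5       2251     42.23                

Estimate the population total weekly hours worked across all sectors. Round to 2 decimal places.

1: 2069·42.37 = 87663.53
2: 2619·28.01 = 73358.19
3: 655·34.42 = 22545.1
4: 3703·39.82 = 147453.46
5: 2251·42.23 = 95059.73
τ̂ = Σ Nₕx̄ₕ = 426080.01.

426080.01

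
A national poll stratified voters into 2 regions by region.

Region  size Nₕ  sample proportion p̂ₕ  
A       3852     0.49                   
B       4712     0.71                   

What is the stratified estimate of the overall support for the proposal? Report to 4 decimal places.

0.6110

Wₕ = Nₕ/N with N = 8564: 0.4498, 0.5502.
p̂_st = 0.4498·0.49 + 0.5502·0.71 ≈ 0.611046... → 0.6110.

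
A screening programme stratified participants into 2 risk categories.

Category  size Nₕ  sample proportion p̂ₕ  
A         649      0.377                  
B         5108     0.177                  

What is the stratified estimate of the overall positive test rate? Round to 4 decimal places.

Wₕ = Nₕ/N with N = 5757: 0.1127, 0.8873.
p̂_st = 0.1127·0.377 + 0.8873·0.177 ≈ 0.199546... → 0.1995.

0.1995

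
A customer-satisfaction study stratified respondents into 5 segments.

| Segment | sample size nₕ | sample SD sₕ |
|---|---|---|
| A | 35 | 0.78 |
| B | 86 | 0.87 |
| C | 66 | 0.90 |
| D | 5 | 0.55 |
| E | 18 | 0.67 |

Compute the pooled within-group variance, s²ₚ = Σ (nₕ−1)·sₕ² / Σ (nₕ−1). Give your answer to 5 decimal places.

0.71470

A: (35−1)·0.78² = 34·0.6084 = 20.6856
B: (86−1)·0.87² = 85·0.7569 = 64.3365
C: (66−1)·0.90² = 65·0.81 = 52.65
D: (5−1)·0.55² = 4·0.3025 = 1.21
E: (18−1)·0.67² = 17·0.4489 = 7.6313
Numerator = 146.5134; denominator = Σ(nₕ−1) = 205.
s²ₚ = 146.5134/205 = 0.7146995... → 0.71470.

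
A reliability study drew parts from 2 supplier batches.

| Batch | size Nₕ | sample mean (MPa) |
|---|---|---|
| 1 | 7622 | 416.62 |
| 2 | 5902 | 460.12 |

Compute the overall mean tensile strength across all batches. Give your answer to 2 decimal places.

435.60

x̄_st = (Σ Nₕx̄ₕ) / (Σ Nₕ) = (7622·416.62 + 5902·460.12) / 13524
= 5891105.88 / 13524 = 435.6038... → 435.60.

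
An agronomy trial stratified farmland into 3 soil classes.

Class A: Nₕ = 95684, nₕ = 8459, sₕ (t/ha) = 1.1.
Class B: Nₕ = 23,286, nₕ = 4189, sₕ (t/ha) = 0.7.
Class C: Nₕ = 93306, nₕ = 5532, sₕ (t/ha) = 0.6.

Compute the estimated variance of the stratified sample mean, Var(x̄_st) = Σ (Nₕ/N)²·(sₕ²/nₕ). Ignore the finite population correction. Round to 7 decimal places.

0.0000430

N = 212276; Wₕ = Nₕ/N.
class A: (95684/212276)²·1.1²/8459 = 0.0000290632
class B: (23286/212276)²·0.7²/4189 = 0.0000014076
class C: (93306/212276)²·0.6²/5532 = 0.0000125730
Sum = 0.0000430437 → 0.0000430.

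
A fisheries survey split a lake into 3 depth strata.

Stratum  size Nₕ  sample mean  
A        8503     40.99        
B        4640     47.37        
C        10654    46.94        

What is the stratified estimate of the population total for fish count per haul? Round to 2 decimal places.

A: 8503·40.99 = 348537.97
B: 4640·47.37 = 219796.8
C: 10654·46.94 = 500098.76
τ̂ = Σ Nₕx̄ₕ = 1068433.53.

1068433.53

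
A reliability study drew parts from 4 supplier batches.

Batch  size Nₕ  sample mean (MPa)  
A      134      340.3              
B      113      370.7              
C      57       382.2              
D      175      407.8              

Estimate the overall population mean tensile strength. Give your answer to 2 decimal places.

x̄_st = (Σ Nₕx̄ₕ) / (Σ Nₕ) = (134·340.3 + 113·370.7 + 57·382.2 + 175·407.8) / 479
= 180639.7 / 479 = 377.1184... → 377.12.

377.12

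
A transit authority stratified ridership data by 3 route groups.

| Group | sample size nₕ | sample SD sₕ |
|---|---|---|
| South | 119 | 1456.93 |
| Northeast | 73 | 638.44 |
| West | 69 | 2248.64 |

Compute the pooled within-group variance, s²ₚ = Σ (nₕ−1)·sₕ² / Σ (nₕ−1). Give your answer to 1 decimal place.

South: (119−1)·1456.93² = 118·2122645.0249 = 250472112.9382
Northeast: (73−1)·638.44² = 72·407605.6336 = 29347605.6192
West: (69−1)·2248.64² = 68·5056381.8496 = 343833965.7728
Numerator = 623653684.3302; denominator = Σ(nₕ−1) = 258.
s²ₚ = 623653684.3302/258 = 2417262.342... → 2417262.3.

2417262.3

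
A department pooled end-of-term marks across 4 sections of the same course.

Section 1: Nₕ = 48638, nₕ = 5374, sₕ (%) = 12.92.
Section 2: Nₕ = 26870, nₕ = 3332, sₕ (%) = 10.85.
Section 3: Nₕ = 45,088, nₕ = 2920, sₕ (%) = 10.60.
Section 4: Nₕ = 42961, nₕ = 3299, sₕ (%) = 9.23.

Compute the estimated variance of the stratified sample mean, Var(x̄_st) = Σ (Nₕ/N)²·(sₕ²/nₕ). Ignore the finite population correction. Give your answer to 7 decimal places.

0.0084064

N = 163557. Term for each stratum: Wₕ²sₕ²/nₕ.
Var(x̄_st) = 0.0027468852 + 0.0009535677 + 0.0029242369 + 0.0017816877 = 0.0084063775 → 0.0084064.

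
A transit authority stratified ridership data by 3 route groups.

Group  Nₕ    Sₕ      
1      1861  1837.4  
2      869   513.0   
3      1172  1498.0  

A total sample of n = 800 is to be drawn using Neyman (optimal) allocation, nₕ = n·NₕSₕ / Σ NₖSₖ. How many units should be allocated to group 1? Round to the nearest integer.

487

Σ NₕSₕ = 1861·1837.4 + 869·513.0 + 1172·1498.0 = 5620854.4.
Share for 1: 3419401.4/5620854.4 = 0.60834.
n_1 = 800 × 0.60834 = 486.674... → 487.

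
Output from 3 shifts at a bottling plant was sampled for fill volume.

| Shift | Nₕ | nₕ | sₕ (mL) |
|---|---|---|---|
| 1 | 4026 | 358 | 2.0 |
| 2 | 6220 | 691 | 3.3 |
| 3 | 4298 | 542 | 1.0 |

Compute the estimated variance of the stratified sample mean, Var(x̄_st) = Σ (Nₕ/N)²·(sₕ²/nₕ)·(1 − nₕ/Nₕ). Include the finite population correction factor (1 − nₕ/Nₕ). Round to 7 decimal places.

0.0034831

N = 14544; Wₕ = Nₕ/N.
shift 1: (4026/14544)²·2.0²/358·(1 − 358/4026) = 0.0007800318
shift 2: (6220/14544)²·3.3²/691·(1 − 691/6220) = 0.0025622357
shift 3: (4298/14544)²·1.0²/542·(1 − 542/4298) = 0.0001408072
Sum = 0.0034830748 → 0.0034831.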